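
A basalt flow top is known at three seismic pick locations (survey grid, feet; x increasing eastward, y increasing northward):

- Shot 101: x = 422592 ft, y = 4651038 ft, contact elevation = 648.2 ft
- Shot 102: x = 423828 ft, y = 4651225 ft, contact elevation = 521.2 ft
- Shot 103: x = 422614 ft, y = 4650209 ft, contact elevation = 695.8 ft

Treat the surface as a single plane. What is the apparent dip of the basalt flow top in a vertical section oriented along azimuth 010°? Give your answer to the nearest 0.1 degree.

Two edge vectors: Shot 101→Shot 102 = (1236, 187, -127), Shot 101→Shot 103 = (22, -829, 47.6).
Normal n = (Shot 101→Shot 102) × (Shot 101→Shot 103) = (-96381.8, -61627.6, -1028758).
So ∂z/∂x = −n_x/n_z = −0.09369 and ∂z/∂y = −n_y/n_z = −0.05990.
Unit vector along 010° is (sin 10°, cos 10°) = (0.1736, 0.9848).
Slope in that direction = a·(0.1736) + b·(0.9848) = −0.07526.
Apparent dip = arctan|0.07526| = 4.3° (true dip is 6.3°, so apparent ≤ true as expected).

4.3°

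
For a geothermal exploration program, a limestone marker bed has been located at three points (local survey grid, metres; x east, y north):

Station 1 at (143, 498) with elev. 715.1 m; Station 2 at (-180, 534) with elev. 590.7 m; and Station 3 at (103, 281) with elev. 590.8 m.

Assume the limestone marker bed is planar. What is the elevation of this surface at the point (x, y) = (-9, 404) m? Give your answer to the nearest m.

602 m

Let the plane be z = a·x + b·y + c.
Station 2−Station 1: −323a + 36b = −124.4;  Station 3−Station 1: −40a − 217b = −124.3.
Solving gives a = 0.43994, b = 0.49172.
Then c = 715.1 − a·143 − b·498 = 407.31.
At (-9, 404): z = −4.0 + 198.7 + 407.31 = 602.0 m.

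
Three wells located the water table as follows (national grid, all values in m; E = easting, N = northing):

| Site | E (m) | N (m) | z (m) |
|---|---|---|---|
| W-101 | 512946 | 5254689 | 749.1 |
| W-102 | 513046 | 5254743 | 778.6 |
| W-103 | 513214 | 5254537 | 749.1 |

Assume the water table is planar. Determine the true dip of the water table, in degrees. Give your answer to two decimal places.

Let the plane be z = a·E + b·N + c.
W-102−W-101: 100a + 54b = 29.5;  W-103−W-101: 268a − 152b = 0.
Solving gives a = 0.15112, b = 0.26645.
Gradient magnitude |∇z| = √(a² + b²) = √(0.02284 + 0.07099) = 0.30632.
True dip = arctan(0.30632) = 17.03°, dipping toward SSW (azimuth ≈ 210°).

17.03°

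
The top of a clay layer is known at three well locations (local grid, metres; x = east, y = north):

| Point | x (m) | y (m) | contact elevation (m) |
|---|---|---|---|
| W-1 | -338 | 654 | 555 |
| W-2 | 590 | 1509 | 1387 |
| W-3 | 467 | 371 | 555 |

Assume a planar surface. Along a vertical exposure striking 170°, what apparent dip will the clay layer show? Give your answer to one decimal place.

Two edge vectors: W-1→W-2 = (928, 855, 832), W-1→W-3 = (805, -283, 0).
Normal n = (W-1→W-2) × (W-1→W-3) = (235456, 669760, -950899).
So ∂z/∂x = −n_x/n_z = 0.24761 and ∂z/∂y = −n_y/n_z = 0.70434.
Unit vector along 170° is (sin 170°, cos 170°) = (0.1736, -0.9848).
Slope in that direction = a·(0.1736) + b·(-0.9848) = −0.65065.
Apparent dip = arctan|0.65065| = 33.0° (true dip is 36.7°, so apparent ≤ true as expected).

33.0°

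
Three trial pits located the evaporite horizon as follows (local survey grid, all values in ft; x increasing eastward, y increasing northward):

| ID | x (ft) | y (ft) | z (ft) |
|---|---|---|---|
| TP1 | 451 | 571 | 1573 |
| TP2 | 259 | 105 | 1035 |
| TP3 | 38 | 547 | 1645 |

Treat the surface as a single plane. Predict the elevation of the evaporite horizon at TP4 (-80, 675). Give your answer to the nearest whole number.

1835 ft

Two edge vectors: TP1→TP2 = (-192, -466, -538), TP1→TP3 = (-413, -24, 72).
Normal n = (TP1→TP2) × (TP1→TP3) = (-46464, 236018, -187850).
So ∂z/∂x = −n_x/n_z = −0.24735 and ∂z/∂y = −n_y/n_z = 1.25642.
Intercept c from TP1: 1573 + 111.55 − 717.41 = 967.14.
At (-80, 675): z = 19.8 + 848.1 + 967.14 = 1835.0 ft.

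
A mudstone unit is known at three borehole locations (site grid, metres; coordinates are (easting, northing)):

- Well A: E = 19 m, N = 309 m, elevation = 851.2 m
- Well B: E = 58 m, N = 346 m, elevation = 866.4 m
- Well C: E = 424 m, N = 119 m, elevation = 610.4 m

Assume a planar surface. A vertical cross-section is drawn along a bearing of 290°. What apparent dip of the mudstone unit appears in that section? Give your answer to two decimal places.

26.11°

Two edge vectors: Well A→Well B = (39, 37, 15.2), Well A→Well C = (405, -190, -240.8).
Normal n = (Well A→Well B) × (Well A→Well C) = (-6021.6, 15547.2, -22395).
So ∂z/∂E = −n_x/n_z = −0.26888 and ∂z/∂N = −n_y/n_z = 0.69423.
Unit vector along 290° is (sin 290°, cos 290°) = (-0.9397, 0.3420).
Slope in that direction = a·(-0.9397) + b·(0.3420) = 0.49011.
Apparent dip = arctan|0.49011| = 26.11° (true dip is 36.7°, so apparent ≤ true as expected).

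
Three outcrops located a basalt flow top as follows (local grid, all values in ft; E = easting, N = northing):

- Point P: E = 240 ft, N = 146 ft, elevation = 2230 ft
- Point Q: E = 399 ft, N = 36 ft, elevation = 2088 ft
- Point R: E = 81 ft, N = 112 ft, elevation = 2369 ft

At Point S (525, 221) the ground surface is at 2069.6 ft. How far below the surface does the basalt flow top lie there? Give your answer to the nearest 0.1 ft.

88.5 ft

Let the plane be z = a·E + b·N + c.
Point Q−Point P: 159a − 110b = −142;  Point R−Point P: −159a − 34b = 139.
Solving gives a = −0.87867, b = 0.02083.
Then c = 2230 − a·240 − b·146 = 2437.84.
At (525, 221): z_contact = −461.30 + 4.60 + 2437.84 = 1981.14 ft.
Depth below ground = 2069.6 − 1981.14 = 88.5 ft.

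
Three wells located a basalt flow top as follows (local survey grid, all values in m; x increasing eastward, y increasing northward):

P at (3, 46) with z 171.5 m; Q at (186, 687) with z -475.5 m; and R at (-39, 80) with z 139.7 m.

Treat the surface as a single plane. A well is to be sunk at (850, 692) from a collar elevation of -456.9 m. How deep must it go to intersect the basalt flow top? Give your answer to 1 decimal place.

55.9 m

Let the plane be z = a·x + b·y + c.
Q−P: 183a + 641b = −647;  R−P: −42a + 34b = −31.8.
Solving gives a = −0.04870, b = −0.99546.
Then c = 171.5 − a·3 − b·46 = 217.44.
At (850, 692): z_contact = −41.40 − 688.86 + 217.44 = -512.82 m.
Depth below ground = -456.9 − (-512.82) = 55.9 m.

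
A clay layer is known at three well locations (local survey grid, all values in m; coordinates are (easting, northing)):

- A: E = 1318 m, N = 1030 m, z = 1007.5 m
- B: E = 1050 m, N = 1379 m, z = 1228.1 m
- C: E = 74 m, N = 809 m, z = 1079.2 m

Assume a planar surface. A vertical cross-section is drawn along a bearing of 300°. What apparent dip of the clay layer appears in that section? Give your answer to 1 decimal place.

Two edge vectors: A→B = (-268, 349, 220.6), A→C = (-1244, -221, 71.7).
Normal n = (A→B) × (A→C) = (73775.9, -255210.8, 493384).
So ∂z/∂E = −n_x/n_z = −0.14953 and ∂z/∂N = −n_y/n_z = 0.51727.
Unit vector along 300° is (sin 300°, cos 300°) = (-0.8660, 0.5000).
Slope in that direction = a·(-0.8660) + b·(0.5000) = 0.38813.
Apparent dip = arctan|0.38813| = 21.2° (true dip is 28.3°, so apparent ≤ true as expected).

21.2°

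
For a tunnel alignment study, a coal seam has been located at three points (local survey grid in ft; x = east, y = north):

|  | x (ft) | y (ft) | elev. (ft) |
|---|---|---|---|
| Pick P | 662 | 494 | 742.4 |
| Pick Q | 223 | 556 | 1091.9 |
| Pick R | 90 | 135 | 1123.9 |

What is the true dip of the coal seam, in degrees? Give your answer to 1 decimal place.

38.3°

Two edge vectors: Pick P→Pick Q = (-439, 62, 349.5), Pick P→Pick R = (-572, -359, 381.5).
Normal n = (Pick P→Pick Q) × (Pick P→Pick R) = (149123.5, -32435.5, 193065).
So ∂z/∂x = −n_x/n_z = −0.77240 and ∂z/∂y = −n_y/n_z = 0.16800.
Gradient magnitude |∇z| = √(a² + b²) = √(0.59660 + 0.02823) = 0.79046.
True dip = arctan(0.79046) = 38.3°, dipping toward ESE (azimuth ≈ 102°).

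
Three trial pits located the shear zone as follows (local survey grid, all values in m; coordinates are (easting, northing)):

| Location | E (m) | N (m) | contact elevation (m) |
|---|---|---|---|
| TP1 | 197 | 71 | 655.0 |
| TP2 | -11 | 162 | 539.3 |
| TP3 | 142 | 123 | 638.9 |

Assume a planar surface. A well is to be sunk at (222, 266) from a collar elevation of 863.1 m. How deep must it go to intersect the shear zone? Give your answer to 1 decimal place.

87.4 m

Let the plane be z = a·E + b·N + c.
TP2−TP1: −208a + 91b = −115.7;  TP3−TP1: −55a + 52b = −16.1.
Solving gives a = 0.78322, b = 0.51879.
Then c = 655 − a·197 − b·71 = 463.87.
At (222, 266): z_contact = 173.88 + 138.00 + 463.87 = 775.74 m.
Depth below ground = 863.1 − 775.74 = 87.4 m.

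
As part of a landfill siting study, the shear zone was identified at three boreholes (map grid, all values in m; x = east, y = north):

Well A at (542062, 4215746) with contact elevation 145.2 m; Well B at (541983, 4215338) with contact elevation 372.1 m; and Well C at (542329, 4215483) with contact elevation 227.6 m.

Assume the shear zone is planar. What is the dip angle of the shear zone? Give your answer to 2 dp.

Let the plane be z = a·x + b·y + c.
Well B−Well A: −79a − 408b = 226.9;  Well C−Well A: 267a − 263b = 82.4.
Solving gives a = −0.20087, b = −0.51723.
Gradient magnitude |∇z| = √(a² + b²) = √(0.04035 + 0.26753) = 0.55487.
True dip = arctan(0.55487) = 29.02°, dipping toward NNE (azimuth ≈ 021°).

29.02°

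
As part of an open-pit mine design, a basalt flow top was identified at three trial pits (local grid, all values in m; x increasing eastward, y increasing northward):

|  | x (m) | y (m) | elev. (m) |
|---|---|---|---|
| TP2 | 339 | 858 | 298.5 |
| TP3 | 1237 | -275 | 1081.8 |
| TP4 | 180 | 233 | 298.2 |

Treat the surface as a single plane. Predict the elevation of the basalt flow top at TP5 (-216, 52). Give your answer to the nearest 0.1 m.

66.9 m

Two edge vectors: TP2→TP3 = (898, -1133, 783.3), TP2→TP4 = (-159, -625, -0.3).
Normal n = (TP2→TP3) × (TP2→TP4) = (489902.4, -124275.3, -741397).
So ∂z/∂x = −n_x/n_z = 0.660783 and ∂z/∂y = −n_y/n_z = −0.167623.
Intercept c from TP2: 298.5 − 224.01 + 143.82 = 218.32.
At (-216, 52): z = −142.7 − 8.7 + 218.32 = 66.9 m.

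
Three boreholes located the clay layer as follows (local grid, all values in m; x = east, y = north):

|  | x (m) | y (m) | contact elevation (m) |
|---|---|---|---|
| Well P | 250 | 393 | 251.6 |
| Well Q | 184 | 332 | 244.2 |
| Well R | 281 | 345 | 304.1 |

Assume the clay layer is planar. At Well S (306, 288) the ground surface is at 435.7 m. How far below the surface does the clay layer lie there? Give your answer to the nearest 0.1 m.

77.6 m

Let the plane be z = a·x + b·y + c.
Well Q−Well P: −66a − 61b = −7.4;  Well R−Well P: 31a − 48b = 52.5.
Solving gives a = 0.70324, b = −0.63957.
Then c = 251.6 − a·250 − b·393 = 327.14.
At (306, 288): z_contact = 215.19 − 184.20 + 327.14 = 358.14 m.
Depth below ground = 435.7 − 358.14 = 77.6 m.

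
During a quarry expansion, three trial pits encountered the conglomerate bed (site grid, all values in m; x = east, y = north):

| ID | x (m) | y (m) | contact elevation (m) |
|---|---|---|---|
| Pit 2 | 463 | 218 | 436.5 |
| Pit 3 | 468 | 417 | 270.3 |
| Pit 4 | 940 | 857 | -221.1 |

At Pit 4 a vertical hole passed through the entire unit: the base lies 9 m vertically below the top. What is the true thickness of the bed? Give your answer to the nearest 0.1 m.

Let the plane be z = a·x + b·y + c.
Pit 3−Pit 2: 5a + 199b = −166.2;  Pit 4−Pit 2: 477a + 639b = −657.6.
Solving gives a = −0.26884, b = −0.82842.
|∇z| = √(a²+b²) = 0.87095, so dip δ = arctan(0.87095) = 41.05°.
True thickness = vertical thickness × cos δ = 9 × cos 41.05° = 6.8 m.

6.8 m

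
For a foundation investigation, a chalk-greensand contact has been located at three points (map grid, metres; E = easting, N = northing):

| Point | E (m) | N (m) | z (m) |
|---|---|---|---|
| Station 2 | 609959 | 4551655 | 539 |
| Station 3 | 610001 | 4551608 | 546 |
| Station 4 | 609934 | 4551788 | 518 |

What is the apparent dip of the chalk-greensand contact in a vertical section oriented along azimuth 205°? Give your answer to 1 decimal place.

8.6°

Let the plane be z = a·E + b·N + c.
Station 3−Station 2: 42a − 47b = 7;  Station 4−Station 2: −25a + 133b = −21.
Solving gives a = −0.01270, b = −0.16028.
Unit vector along 205° is (sin 205°, cos 205°) = (-0.4226, -0.9063).
Slope in that direction = a·(-0.4226) + b·(-0.9063) = 0.15063.
Apparent dip = arctan|0.15063| = 8.6° (true dip is 9.1°, so apparent ≤ true as expected).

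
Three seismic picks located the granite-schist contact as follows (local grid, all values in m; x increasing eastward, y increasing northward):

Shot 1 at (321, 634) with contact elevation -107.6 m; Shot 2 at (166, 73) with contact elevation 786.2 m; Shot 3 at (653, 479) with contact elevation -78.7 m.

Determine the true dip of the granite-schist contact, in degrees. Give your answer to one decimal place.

57.1°

Let the plane be z = a·x + b·y + c.
Shot 2−Shot 1: −155a − 561b = 893.8;  Shot 3−Shot 1: 332a − 155b = 28.9.
Solving gives a = −0.58174, b = −1.43250.
Gradient magnitude |∇z| = √(a² + b²) = √(0.33842 + 2.05205) = 1.54611.
True dip = arctan(1.54611) = 57.1°, dipping toward NNE (azimuth ≈ 022°).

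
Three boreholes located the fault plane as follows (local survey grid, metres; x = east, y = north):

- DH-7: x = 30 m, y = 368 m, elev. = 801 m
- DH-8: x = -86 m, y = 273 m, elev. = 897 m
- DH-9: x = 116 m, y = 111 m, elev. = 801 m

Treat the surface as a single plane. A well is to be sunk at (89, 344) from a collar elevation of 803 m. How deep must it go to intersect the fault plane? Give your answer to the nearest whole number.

Two edge vectors: DH-7→DH-8 = (-116, -95, 96), DH-7→DH-9 = (86, -257, 0).
Normal n = (DH-7→DH-8) × (DH-7→DH-9) = (24672, 8256, 37982).
So ∂z/∂x = −n_x/n_z = −0.64957 and ∂z/∂y = −n_y/n_z = −0.21737.
Intercept c from DH-7: 801 + 19.49 + 79.99 = 900.48.
At (89, 344): z_contact = −57.8 − 74.8 + 900.48 = 767.9 m.
Depth below ground = 803 − 767.9 = 35 m.

35 m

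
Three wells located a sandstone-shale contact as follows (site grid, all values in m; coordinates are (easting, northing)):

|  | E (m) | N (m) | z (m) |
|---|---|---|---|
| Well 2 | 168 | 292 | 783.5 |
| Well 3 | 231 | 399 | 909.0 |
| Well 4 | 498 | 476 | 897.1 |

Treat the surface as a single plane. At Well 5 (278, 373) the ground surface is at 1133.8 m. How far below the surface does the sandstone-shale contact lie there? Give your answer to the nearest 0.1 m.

Two edge vectors: Well 2→Well 3 = (63, 107, 125.5), Well 2→Well 4 = (330, 184, 113.6).
Normal n = (Well 2→Well 3) × (Well 2→Well 4) = (-10936.8, 34258.2, -23718).
So ∂z/∂E = −n_x/n_z = −0.46112 and ∂z/∂N = −n_y/n_z = 1.44440.
Intercept c from Well 2: 783.5 + 77.47 − 421.76 = 439.20.
At (278, 373): z_contact = −128.19 + 538.76 + 439.20 = 849.77 m.
Depth below ground = 1133.8 − 849.77 = 284.0 m.

284.0 m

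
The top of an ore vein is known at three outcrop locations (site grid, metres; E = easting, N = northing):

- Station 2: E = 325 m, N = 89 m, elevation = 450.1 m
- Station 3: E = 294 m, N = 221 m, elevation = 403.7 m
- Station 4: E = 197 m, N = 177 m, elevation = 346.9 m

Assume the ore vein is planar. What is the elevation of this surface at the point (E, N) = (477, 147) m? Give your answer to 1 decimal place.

541.2 m

Two edge vectors: Station 2→Station 3 = (-31, 132, -46.4), Station 2→Station 4 = (-128, 88, -103.2).
Normal n = (Station 2→Station 3) × (Station 2→Station 4) = (-9539.2, 2740, 14168).
So ∂z/∂E = −n_x/n_z = 0.67329 and ∂z/∂N = −n_y/n_z = −0.19339.
Intercept c from Station 2: 450.1 − 218.82 + 17.21 = 248.49.
At (477, 147): z = 321.2 − 28.4 + 248.49 = 541.2 m.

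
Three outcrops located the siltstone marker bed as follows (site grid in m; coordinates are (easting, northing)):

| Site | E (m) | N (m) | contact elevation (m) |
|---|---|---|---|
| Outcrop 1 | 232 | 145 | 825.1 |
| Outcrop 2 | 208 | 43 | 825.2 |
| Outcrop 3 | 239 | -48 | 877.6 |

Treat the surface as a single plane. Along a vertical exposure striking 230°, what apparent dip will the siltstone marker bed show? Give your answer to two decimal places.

Two edge vectors: Outcrop 1→Outcrop 2 = (-24, -102, 0.1), Outcrop 1→Outcrop 3 = (7, -193, 52.5).
Normal n = (Outcrop 1→Outcrop 2) × (Outcrop 1→Outcrop 3) = (-5335.7, 1260.7, 5346).
So ∂z/∂E = −n_x/n_z = 0.99807 and ∂z/∂N = −n_y/n_z = −0.23582.
Unit vector along 230° is (sin 230°, cos 230°) = (-0.7660, -0.6428).
Slope in that direction = a·(-0.7660) + b·(-0.6428) = −0.61299.
Apparent dip = arctan|0.61299| = 31.51° (true dip is 45.7°, so apparent ≤ true as expected).

31.51°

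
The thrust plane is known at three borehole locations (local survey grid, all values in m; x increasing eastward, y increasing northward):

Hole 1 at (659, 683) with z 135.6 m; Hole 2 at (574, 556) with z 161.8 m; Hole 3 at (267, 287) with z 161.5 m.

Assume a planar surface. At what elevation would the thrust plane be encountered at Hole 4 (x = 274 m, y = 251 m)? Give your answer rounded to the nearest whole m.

Let the plane be z = a·x + b·y + c.
Hole 2−Hole 1: −85a − 127b = 26.2;  Hole 3−Hole 1: −392a − 396b = 25.9.
Solving gives a = 0.43946, b = −0.50043.
Then c = 135.6 − a·659 − b·683 = 187.79.
At (274, 251): z = 120.4 − 125.6 + 187.79 = 182.6 m.

183 m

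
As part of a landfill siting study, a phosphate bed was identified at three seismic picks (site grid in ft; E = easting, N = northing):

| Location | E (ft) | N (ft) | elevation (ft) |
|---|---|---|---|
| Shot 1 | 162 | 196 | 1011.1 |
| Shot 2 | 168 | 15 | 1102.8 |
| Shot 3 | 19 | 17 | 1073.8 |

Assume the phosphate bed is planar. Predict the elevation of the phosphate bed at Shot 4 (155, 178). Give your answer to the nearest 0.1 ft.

Two edge vectors: Shot 1→Shot 2 = (6, -181, 91.7), Shot 1→Shot 3 = (-143, -179, 62.7).
Normal n = (Shot 1→Shot 2) × (Shot 1→Shot 3) = (5065.6, -13489.3, -26957).
So ∂z/∂E = −n_x/n_z = 0.18791 and ∂z/∂N = −n_y/n_z = −0.50040.
Intercept c from Shot 1: 1011.1 − 30.44 + 98.08 = 1078.74.
At (155, 178): z = 29.1 − 89.1 + 1078.74 = 1018.8 ft.

1018.8 ft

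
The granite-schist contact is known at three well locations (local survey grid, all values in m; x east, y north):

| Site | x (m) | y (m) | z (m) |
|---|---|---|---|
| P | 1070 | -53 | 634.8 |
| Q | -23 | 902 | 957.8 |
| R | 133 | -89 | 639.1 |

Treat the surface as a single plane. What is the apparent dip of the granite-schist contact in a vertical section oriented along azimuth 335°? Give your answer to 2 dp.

16.50°

Let the plane be z = a·x + b·y + c.
Q−P: −1093a + 955b = 323;  R−P: −937a − 36b = 4.3.
Solving gives a = −0.01684, b = 0.31894.
Unit vector along 335° is (sin 335°, cos 335°) = (-0.4226, 0.9063).
Slope in that direction = a·(-0.4226) + b·(0.9063) = 0.29618.
Apparent dip = arctan|0.29618| = 16.50° (true dip is 17.7°, so apparent ≤ true as expected).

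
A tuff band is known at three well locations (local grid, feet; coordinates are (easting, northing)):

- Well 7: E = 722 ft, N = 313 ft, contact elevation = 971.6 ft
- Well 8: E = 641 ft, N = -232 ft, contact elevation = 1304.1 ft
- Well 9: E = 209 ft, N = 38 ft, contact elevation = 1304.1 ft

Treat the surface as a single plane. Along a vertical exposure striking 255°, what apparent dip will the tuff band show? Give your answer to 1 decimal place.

25.7°

Let the plane be z = a·E + b·N + c.
Well 8−Well 7: −81a − 545b = 332.5;  Well 9−Well 7: −513a − 275b = 332.5.
Solving gives a = −0.34890, b = −0.55824.
Unit vector along 255° is (sin 255°, cos 255°) = (-0.9659, -0.2588).
Slope in that direction = a·(-0.9659) + b·(-0.2588) = 0.48149.
Apparent dip = arctan|0.48149| = 25.7° (true dip is 33.4°, so apparent ≤ true as expected).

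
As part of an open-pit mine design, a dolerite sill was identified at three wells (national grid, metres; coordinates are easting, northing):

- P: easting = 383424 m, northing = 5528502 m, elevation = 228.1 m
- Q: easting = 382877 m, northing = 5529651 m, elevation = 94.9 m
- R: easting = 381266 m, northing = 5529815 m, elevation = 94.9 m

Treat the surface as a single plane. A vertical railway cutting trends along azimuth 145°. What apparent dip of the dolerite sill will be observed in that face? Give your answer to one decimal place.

5.3°

Let the plane be z = a·easting + b·northing + c.
Q−P: −547a + 1149b = −133.2;  R−P: −2158a + 1313b = −133.2.
Solving gives a = −0.01240, b = −0.12183.
Unit vector along 145° is (sin 145°, cos 145°) = (0.5736, -0.8192).
Slope in that direction = a·(0.5736) + b·(-0.8192) = 0.09268.
Apparent dip = arctan|0.09268| = 5.3° (true dip is 7.0°, so apparent ≤ true as expected).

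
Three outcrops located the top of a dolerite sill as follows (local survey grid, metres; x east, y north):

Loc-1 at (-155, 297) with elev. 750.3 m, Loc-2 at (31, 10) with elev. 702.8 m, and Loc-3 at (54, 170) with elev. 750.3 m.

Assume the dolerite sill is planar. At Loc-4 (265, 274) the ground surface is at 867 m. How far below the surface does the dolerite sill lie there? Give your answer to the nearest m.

Two edge vectors: Loc-1→Loc-2 = (186, -287, -47.5), Loc-1→Loc-3 = (209, -127, 0).
Normal n = (Loc-1→Loc-2) × (Loc-1→Loc-3) = (-6032.5, -9927.5, 36361).
So ∂z/∂x = −n_x/n_z = 0.16591 and ∂z/∂y = −n_y/n_z = 0.27303.
Intercept c from Loc-1: 750.3 + 25.72 − 81.09 = 694.93.
At (265, 274): z_contact = 44.0 + 74.8 + 694.93 = 813.7 m.
Depth below ground = 867 − 813.7 = 53 m.

53 m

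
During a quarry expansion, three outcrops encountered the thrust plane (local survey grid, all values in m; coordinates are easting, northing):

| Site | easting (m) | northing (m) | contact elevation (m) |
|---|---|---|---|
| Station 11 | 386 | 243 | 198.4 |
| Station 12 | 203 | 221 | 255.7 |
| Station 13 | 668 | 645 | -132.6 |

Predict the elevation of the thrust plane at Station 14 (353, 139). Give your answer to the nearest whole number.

Two edge vectors: Station 11→Station 12 = (-183, -22, 57.3), Station 11→Station 13 = (282, 402, -331).
Normal n = (Station 11→Station 12) × (Station 11→Station 13) = (-15752.6, -44414.4, -67362).
So ∂z/∂easting = −n_x/n_z = −0.23385 and ∂z/∂northing = −n_y/n_z = −0.65934.
Intercept c from Station 11: 198.4 + 90.27 + 160.22 = 448.89.
At (353, 139): z = −82.5 − 91.6 + 448.89 = 274.7 m.

275 m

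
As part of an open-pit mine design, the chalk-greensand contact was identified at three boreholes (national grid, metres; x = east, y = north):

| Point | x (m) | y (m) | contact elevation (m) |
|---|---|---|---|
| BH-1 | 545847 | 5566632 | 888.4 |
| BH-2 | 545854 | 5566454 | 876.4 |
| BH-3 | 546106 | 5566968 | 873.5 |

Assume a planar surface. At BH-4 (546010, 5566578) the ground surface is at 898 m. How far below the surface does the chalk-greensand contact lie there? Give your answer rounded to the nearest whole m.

Let the plane be z = a·x + b·y + c.
BH-2−BH-1: 7a − 178b = −12;  BH-3−BH-1: 259a + 336b = −14.9.
Solving gives a = −0.13794940, b = 0.06199075.
Then c = 888.4 − a·545847 − b·5566632 = −268892.05.
At (546010, 5566578): z_contact = −75321.7 + 345076.4 − 268892.05 = 862.6 m.
Depth below ground = 898 − 862.6 = 35 m.

35 m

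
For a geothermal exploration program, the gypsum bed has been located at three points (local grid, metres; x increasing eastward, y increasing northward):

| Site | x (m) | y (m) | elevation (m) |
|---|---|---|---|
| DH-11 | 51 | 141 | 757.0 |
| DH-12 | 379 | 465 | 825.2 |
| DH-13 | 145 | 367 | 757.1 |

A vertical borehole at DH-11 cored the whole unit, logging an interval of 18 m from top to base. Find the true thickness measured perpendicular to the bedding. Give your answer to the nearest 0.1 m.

Let the plane be z = a·x + b·y + c.
DH-12−DH-11: 328a + 324b = 68.2;  DH-13−DH-11: 94a + 226b = 0.1.
Solving gives a = 0.35219, b = −0.14604.
|∇z| = √(a²+b²) = 0.38127, so dip δ = arctan(0.38127) = 20.87°.
True thickness = vertical thickness × cos δ = 18 × cos 20.87° = 16.8 m.

16.8 m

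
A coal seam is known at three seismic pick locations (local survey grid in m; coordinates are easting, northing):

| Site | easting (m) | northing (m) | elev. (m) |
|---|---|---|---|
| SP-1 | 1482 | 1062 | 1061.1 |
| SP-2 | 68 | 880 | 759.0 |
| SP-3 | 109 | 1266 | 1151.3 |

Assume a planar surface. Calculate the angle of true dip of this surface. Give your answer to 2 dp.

Two edge vectors: SP-1→SP-2 = (-1414, -182, -302.1), SP-1→SP-3 = (-1373, 204, 90.2).
Normal n = (SP-1→SP-2) × (SP-1→SP-3) = (45212, 542326.1, -538342).
So ∂z/∂easting = −n_x/n_z = 0.08398 and ∂z/∂northing = −n_y/n_z = 1.00740.
Gradient magnitude |∇z| = √(a² + b²) = √(0.00705 + 1.01486) = 1.01090.
True dip = arctan(1.01090) = 45.31°, dipping toward S (azimuth ≈ 185°).

45.31°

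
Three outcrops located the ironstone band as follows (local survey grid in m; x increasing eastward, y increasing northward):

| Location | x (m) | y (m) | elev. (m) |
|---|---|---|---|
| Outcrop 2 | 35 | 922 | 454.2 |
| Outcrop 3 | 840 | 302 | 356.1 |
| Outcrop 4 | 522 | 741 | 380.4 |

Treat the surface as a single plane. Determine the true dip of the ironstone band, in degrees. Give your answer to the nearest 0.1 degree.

11.0°

Two edge vectors: Outcrop 2→Outcrop 3 = (805, -620, -98.1), Outcrop 2→Outcrop 4 = (487, -181, -73.8).
Normal n = (Outcrop 2→Outcrop 3) × (Outcrop 2→Outcrop 4) = (27999.9, 11634.3, 156235).
So ∂z/∂x = −n_x/n_z = −0.17922 and ∂z/∂y = −n_y/n_z = −0.07447.
Gradient magnitude |∇z| = √(a² + b²) = √(0.03212 + 0.00555) = 0.19407.
True dip = arctan(0.19407) = 11.0°, dipping toward ENE (azimuth ≈ 067°).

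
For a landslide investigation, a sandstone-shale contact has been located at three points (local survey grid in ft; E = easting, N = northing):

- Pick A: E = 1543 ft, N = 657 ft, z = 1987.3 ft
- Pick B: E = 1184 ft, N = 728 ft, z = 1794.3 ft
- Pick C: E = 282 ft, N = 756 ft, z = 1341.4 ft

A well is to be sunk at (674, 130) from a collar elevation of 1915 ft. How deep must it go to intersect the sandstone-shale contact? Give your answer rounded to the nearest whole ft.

246 ft

Two edge vectors: Pick A→Pick B = (-359, 71, -193), Pick A→Pick C = (-1261, 99, -645.9).
Normal n = (Pick A→Pick B) × (Pick A→Pick C) = (-26751.9, 11494.9, 53990).
So ∂z/∂E = −n_x/n_z = 0.49550 and ∂z/∂N = −n_y/n_z = −0.21291.
Intercept c from Pick A: 1987.3 − 764.55 + 139.88 = 1362.63.
At (674, 130): z_contact = 334.0 − 27.7 + 1362.63 = 1668.9 ft.
Depth below ground = 1915 − 1668.9 = 246 ft.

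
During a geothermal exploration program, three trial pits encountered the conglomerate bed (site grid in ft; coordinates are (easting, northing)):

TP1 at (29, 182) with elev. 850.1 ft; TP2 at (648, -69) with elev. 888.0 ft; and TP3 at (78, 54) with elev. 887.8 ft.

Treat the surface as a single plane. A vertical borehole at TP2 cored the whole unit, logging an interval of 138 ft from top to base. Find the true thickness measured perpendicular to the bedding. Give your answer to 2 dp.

131.12 ft

Two edge vectors: TP1→TP2 = (619, -251, 37.9), TP1→TP3 = (49, -128, 37.7).
Normal n = (TP1→TP2) × (TP1→TP3) = (-4611.5, -21479.2, -66933).
So ∂z/∂E = −n_x/n_z = −0.06890 and ∂z/∂N = −n_y/n_z = −0.32091.
|∇z| = √(a²+b²) = 0.32822, so dip δ = arctan(0.32822) = 18.17°.
True thickness = vertical thickness × cos δ = 138 × cos 18.17° = 131.12 ft.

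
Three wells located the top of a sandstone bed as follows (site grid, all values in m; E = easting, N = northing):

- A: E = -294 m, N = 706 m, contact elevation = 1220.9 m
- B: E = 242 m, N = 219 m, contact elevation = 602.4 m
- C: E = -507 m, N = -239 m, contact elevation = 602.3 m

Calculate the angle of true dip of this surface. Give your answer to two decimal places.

Two edge vectors: A→B = (536, -487, -618.5), A→C = (-213, -945, -618.6).
Normal n = (A→B) × (A→C) = (-283224.3, 463310.1, -610251).
So ∂z/∂E = −n_x/n_z = −0.46411 and ∂z/∂N = −n_y/n_z = 0.75921.
Gradient magnitude |∇z| = √(a² + b²) = √(0.21540 + 0.57640) = 0.88983.
True dip = arctan(0.88983) = 41.66°, dipping toward SSE (azimuth ≈ 149°).

41.66°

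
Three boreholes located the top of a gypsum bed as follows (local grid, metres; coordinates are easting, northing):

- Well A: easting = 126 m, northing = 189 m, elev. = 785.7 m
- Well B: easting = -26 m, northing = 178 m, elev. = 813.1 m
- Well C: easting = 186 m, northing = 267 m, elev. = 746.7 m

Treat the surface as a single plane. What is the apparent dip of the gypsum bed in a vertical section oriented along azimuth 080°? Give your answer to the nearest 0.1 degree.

12.2°

Two edge vectors: Well A→Well B = (-152, -11, 27.4), Well A→Well C = (60, 78, -39).
Normal n = (Well A→Well B) × (Well A→Well C) = (-1708.2, -4284, -11196).
So ∂z/∂easting = −n_x/n_z = −0.15257 and ∂z/∂northing = −n_y/n_z = −0.38264.
Unit vector along 080° is (sin 80°, cos 80°) = (0.9848, 0.1736).
Slope in that direction = a·(0.9848) + b·(0.1736) = −0.21670.
Apparent dip = arctan|0.21670| = 12.2° (true dip is 22.4°, so apparent ≤ true as expected).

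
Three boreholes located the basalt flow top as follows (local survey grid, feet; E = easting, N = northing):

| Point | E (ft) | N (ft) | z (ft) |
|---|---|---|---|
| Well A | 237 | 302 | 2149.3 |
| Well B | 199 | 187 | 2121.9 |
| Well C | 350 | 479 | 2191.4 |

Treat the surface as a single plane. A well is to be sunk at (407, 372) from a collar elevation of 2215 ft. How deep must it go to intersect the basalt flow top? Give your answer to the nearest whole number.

Let the plane be z = a·E + b·N + c.
Well B−Well A: −38a − 115b = −27.4;  Well C−Well A: 113a + 177b = 42.1.
Solving gives a = −0.00132, b = 0.23870.
Then c = 2149.3 − a·237 − b·302 = 2077.53.
At (407, 372): z_contact = −0.5 + 88.8 + 2077.53 = 2165.8 ft.
Depth below ground = 2215 − 2165.8 = 49 ft.

49 ft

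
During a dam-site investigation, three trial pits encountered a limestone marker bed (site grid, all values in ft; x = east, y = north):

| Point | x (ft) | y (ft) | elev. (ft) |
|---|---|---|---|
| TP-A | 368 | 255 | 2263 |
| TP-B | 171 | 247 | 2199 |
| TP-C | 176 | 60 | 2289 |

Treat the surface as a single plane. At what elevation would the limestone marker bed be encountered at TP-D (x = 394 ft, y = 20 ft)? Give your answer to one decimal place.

2382.9 ft

Two edge vectors: TP-A→TP-B = (-197, -8, -64), TP-A→TP-C = (-192, -195, 26).
Normal n = (TP-A→TP-B) × (TP-A→TP-C) = (-12688, 17410, 36879).
So ∂z/∂x = −n_x/n_z = 0.34404 and ∂z/∂y = −n_y/n_z = −0.47208.
Intercept c from TP-A: 2263 − 126.61 + 120.38 = 2256.77.
At (394, 20): z = 135.6 − 9.4 + 2256.77 = 2382.9 ft.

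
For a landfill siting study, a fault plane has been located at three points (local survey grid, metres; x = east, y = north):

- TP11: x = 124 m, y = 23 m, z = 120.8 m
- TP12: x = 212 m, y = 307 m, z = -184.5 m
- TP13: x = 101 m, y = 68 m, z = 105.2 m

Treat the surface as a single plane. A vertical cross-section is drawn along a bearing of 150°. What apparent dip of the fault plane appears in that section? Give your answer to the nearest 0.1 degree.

14.0°

Let the plane be z = a·x + b·y + c.
TP12−TP11: 88a + 284b = −305.3;  TP13−TP11: −23a + 45b = −15.6.
Solving gives a = −0.88716, b = −0.80010.
Unit vector along 150° is (sin 150°, cos 150°) = (0.5000, -0.8660).
Slope in that direction = a·(0.5000) + b·(-0.8660) = 0.24933.
Apparent dip = arctan|0.24933| = 14.0° (true dip is 50.1°, so apparent ≤ true as expected).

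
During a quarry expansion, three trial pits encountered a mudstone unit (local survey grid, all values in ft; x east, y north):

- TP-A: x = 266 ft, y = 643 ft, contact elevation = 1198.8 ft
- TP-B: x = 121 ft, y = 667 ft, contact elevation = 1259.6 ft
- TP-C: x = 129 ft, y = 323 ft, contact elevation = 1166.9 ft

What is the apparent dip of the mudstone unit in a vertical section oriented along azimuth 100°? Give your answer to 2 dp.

Let the plane be z = a·x + b·y + c.
TP-B−TP-A: −145a + 24b = 60.8;  TP-C−TP-A: −137a − 320b = −31.9.
Solving gives a = −0.37616, b = 0.26073.
Unit vector along 100° is (sin 100°, cos 100°) = (0.9848, -0.1736).
Slope in that direction = a·(0.9848) + b·(-0.1736) = −0.41572.
Apparent dip = arctan|0.41572| = 22.57° (true dip is 24.6°, so apparent ≤ true as expected).

22.57°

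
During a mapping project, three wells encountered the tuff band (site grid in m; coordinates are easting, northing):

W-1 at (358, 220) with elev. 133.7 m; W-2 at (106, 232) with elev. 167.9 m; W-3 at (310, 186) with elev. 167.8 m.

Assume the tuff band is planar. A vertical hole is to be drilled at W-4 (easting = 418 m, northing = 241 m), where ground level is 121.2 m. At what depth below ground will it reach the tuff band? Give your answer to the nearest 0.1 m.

13.8 m

Let the plane be z = a·easting + b·northing + c.
W-2−W-1: −252a + 12b = 34.2;  W-3−W-1: −48a − 34b = 34.1.
Solving gives a = −0.17192, b = −0.76024.
Then c = 133.7 − a·358 − b·220 = 362.50.
At (418, 241): z_contact = −71.86 − 183.22 + 362.50 = 107.42 m.
Depth below ground = 121.2 − 107.42 = 13.8 m.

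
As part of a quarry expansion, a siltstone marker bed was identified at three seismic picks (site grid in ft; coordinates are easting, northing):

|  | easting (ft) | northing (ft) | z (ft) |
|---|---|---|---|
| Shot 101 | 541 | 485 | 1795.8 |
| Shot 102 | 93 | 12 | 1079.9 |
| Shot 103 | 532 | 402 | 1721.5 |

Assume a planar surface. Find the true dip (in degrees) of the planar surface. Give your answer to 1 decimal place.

47.7°

Two edge vectors: Shot 101→Shot 102 = (-448, -473, -715.9), Shot 101→Shot 103 = (-9, -83, -74.3).
Normal n = (Shot 101→Shot 102) × (Shot 101→Shot 103) = (-24275.8, -26843.3, 32927).
So ∂z/∂easting = −n_x/n_z = 0.73726 and ∂z/∂northing = −n_y/n_z = 0.81524.
Gradient magnitude |∇z| = √(a² + b²) = √(0.54355 + 0.66461) = 1.09917.
True dip = arctan(1.09917) = 47.7°, dipping toward SW (azimuth ≈ 222°).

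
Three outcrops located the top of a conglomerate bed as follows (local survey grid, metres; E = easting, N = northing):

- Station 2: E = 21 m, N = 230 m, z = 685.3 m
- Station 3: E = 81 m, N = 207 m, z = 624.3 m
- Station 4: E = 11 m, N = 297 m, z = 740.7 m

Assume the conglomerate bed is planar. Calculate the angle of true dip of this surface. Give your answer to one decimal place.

45.9°

Two edge vectors: Station 2→Station 3 = (60, -23, -61), Station 2→Station 4 = (-10, 67, 55.4).
Normal n = (Station 2→Station 3) × (Station 2→Station 4) = (2812.8, -2714, 3790).
So ∂z/∂E = −n_x/n_z = −0.74216 and ∂z/∂N = −n_y/n_z = 0.71609.
Gradient magnitude |∇z| = √(a² + b²) = √(0.55081 + 0.51279) = 1.03131.
True dip = arctan(1.03131) = 45.9°, dipping toward SE (azimuth ≈ 134°).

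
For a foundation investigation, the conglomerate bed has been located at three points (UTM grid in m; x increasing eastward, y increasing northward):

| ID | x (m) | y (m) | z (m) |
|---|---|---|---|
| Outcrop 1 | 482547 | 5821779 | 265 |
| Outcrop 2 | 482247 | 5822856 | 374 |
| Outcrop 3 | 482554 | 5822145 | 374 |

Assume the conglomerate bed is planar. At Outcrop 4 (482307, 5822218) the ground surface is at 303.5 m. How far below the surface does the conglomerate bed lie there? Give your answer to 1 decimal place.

71.8 m

Two edge vectors: Outcrop 1→Outcrop 2 = (-300, 1077, 109), Outcrop 1→Outcrop 3 = (7, 366, 109).
Normal n = (Outcrop 1→Outcrop 2) × (Outcrop 1→Outcrop 3) = (77499, 33463, -117339).
So ∂z/∂x = −n_x/n_z = 0.660470943 and ∂z/∂y = −n_y/n_z = 0.285182250.
Intercept c from Outcrop 1: 265 − 318708.27 − 1660268.03 = −1978711.30.
At (482307, 5822218): z_contact = 318549.76 + 1660393.23 − 1978711.30 = 231.68 m.
Depth below ground = 303.5 − 231.68 = 71.8 m.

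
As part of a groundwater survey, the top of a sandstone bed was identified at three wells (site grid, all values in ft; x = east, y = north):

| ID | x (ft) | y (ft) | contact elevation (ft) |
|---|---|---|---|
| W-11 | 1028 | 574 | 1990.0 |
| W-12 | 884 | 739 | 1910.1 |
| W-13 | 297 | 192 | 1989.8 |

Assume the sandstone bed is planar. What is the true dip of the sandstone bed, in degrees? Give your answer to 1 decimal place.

Two edge vectors: W-11→W-12 = (-144, 165, -79.9), W-11→W-13 = (-731, -382, -0.2).
Normal n = (W-11→W-12) × (W-11→W-13) = (-30554.8, 58378.1, 175623).
So ∂z/∂x = −n_x/n_z = 0.17398 and ∂z/∂y = −n_y/n_z = −0.33241.
Gradient magnitude |∇z| = √(a² + b²) = √(0.03027 + 0.11049) = 0.37518.
True dip = arctan(0.37518) = 20.6°, dipping toward NNW (azimuth ≈ 332°).

20.6°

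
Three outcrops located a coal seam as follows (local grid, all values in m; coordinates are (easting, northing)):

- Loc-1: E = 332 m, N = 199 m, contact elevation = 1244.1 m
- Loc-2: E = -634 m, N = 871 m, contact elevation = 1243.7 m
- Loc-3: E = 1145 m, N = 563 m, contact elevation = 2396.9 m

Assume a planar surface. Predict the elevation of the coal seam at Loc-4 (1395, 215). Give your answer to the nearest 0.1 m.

2181.2 m

Two edge vectors: Loc-1→Loc-2 = (-966, 672, -0.4), Loc-1→Loc-3 = (813, 364, 1152.8).
Normal n = (Loc-1→Loc-2) × (Loc-1→Loc-3) = (774827.2, 1113279.6, -897960).
So ∂z/∂E = −n_x/n_z = 0.862875 and ∂z/∂N = −n_y/n_z = 1.239788.
Intercept c from Loc-1: 1244.1 − 286.47 − 246.72 = 710.91.
At (1395, 215): z = 1203.7 + 266.6 + 710.91 = 2181.2 m.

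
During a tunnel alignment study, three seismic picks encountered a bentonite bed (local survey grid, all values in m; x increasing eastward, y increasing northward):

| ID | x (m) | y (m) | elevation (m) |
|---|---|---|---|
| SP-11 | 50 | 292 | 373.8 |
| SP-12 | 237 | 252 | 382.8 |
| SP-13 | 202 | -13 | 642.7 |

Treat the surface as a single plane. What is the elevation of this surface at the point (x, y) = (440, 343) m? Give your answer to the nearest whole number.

264 m

Let the plane be z = a·x + b·y + c.
SP-12−SP-11: 187a − 40b = 9;  SP-13−SP-11: 152a − 305b = 268.9.
Solving gives a = −0.15722, b = −0.95999.
Then c = 373.8 − a·50 − b·292 = 661.98.
At (440, 343): z = −69.2 − 329.3 + 661.98 = 263.5 m.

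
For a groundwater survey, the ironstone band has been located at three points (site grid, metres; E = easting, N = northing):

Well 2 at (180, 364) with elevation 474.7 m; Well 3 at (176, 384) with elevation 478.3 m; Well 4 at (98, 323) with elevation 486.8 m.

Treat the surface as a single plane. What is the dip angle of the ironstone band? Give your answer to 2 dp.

14.34°

Two edge vectors: Well 2→Well 3 = (-4, 20, 3.6), Well 2→Well 4 = (-82, -41, 12.1).
Normal n = (Well 2→Well 3) × (Well 2→Well 4) = (389.6, -246.8, 1804).
So ∂z/∂E = −n_x/n_z = −0.21596 and ∂z/∂N = −n_y/n_z = 0.13681.
Gradient magnitude |∇z| = √(a² + b²) = √(0.04664 + 0.01872) = 0.25565.
True dip = arctan(0.25565) = 14.34°, dipping toward ESE (azimuth ≈ 122°).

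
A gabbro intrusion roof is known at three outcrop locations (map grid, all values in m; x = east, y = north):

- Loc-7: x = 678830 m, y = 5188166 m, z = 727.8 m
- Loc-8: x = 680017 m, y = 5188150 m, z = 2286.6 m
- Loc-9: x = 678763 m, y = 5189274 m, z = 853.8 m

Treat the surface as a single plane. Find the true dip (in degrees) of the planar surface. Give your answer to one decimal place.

Two edge vectors: Loc-7→Loc-8 = (1187, -16, 1558.8), Loc-7→Loc-9 = (-67, 1108, 126).
Normal n = (Loc-7→Loc-8) × (Loc-7→Loc-9) = (-1729166.4, -254001.6, 1314124).
So ∂z/∂x = −n_x/n_z = 1.31583 and ∂z/∂y = −n_y/n_z = 0.19329.
Gradient magnitude |∇z| = √(a² + b²) = √(1.73141 + 0.03736) = 1.32995.
True dip = arctan(1.32995) = 53.1°, dipping toward W (azimuth ≈ 262°).

53.1°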